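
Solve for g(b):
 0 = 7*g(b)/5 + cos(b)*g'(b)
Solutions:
 g(b) = C1*(sin(b) - 1)^(7/10)/(sin(b) + 1)^(7/10)


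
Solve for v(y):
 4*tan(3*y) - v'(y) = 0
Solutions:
 v(y) = C1 - 4*log(cos(3*y))/3


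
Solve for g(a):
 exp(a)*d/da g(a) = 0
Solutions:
 g(a) = C1


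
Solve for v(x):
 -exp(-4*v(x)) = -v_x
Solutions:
 v(x) = log(-I*(C1 + 4*x)^(1/4))
 v(x) = log(I*(C1 + 4*x)^(1/4))
 v(x) = log(-(C1 + 4*x)^(1/4))
 v(x) = log(C1 + 4*x)/4


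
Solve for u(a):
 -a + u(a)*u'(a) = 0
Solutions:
 u(a) = -sqrt(C1 + a^2)
 u(a) = sqrt(C1 + a^2)


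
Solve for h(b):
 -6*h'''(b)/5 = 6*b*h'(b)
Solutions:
 h(b) = C1 + Integral(C2*airyai(-5^(1/3)*b) + C3*airybi(-5^(1/3)*b), b)


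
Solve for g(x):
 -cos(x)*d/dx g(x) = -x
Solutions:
 g(x) = C1 + Integral(x/cos(x), x)


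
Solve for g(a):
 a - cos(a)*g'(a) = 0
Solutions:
 g(a) = C1 + Integral(a/cos(a), a)


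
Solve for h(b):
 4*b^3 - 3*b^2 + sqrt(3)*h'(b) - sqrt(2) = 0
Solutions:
 h(b) = C1 - sqrt(3)*b^4/3 + sqrt(3)*b^3/3 + sqrt(6)*b/3


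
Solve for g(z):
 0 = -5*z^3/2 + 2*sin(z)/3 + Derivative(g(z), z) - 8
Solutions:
 g(z) = C1 + 5*z^4/8 + 8*z + 2*cos(z)/3


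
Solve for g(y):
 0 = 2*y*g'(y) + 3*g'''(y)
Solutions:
 g(y) = C1 + Integral(C2*airyai(-2^(1/3)*3^(2/3)*y/3) + C3*airybi(-2^(1/3)*3^(2/3)*y/3), y)


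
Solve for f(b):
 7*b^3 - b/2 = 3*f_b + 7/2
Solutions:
 f(b) = C1 + 7*b^4/12 - b^2/12 - 7*b/6


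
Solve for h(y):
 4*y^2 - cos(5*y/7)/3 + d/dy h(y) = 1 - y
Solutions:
 h(y) = C1 - 4*y^3/3 - y^2/2 + y + 7*sin(5*y/7)/15


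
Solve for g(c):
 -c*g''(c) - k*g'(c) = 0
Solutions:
 g(c) = C1 + c^(1 - re(k))*(C2*sin(log(c)*Abs(im(k))) + C3*cos(log(c)*im(k)))


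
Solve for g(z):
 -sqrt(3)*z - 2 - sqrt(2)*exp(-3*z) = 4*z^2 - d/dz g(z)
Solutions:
 g(z) = C1 + 4*z^3/3 + sqrt(3)*z^2/2 + 2*z - sqrt(2)*exp(-3*z)/3


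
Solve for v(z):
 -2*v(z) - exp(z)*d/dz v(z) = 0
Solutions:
 v(z) = C1*exp(2*exp(-z))


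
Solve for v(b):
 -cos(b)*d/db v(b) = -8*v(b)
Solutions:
 v(b) = C1*(sin(b)^4 + 4*sin(b)^3 + 6*sin(b)^2 + 4*sin(b) + 1)/(sin(b)^4 - 4*sin(b)^3 + 6*sin(b)^2 - 4*sin(b) + 1)


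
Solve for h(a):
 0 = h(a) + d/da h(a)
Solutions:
 h(a) = C1*exp(-a)


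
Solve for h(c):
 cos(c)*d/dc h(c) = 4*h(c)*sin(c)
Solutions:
 h(c) = C1/cos(c)^4


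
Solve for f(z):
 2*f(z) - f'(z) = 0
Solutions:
 f(z) = C1*exp(2*z)


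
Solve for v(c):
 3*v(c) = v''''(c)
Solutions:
 v(c) = C1*exp(-3^(1/4)*c) + C2*exp(3^(1/4)*c) + C3*sin(3^(1/4)*c) + C4*cos(3^(1/4)*c)


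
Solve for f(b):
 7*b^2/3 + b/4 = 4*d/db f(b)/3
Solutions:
 f(b) = C1 + 7*b^3/12 + 3*b^2/32


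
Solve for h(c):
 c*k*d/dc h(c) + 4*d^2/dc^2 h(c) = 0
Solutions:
 h(c) = Piecewise((-sqrt(2)*sqrt(pi)*C1*erf(sqrt(2)*c*sqrt(k)/4)/sqrt(k) - C2, (k > 0) | (k < 0)), (-C1*c - C2, True))


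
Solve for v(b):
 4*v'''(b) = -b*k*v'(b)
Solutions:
 v(b) = C1 + Integral(C2*airyai(2^(1/3)*b*(-k)^(1/3)/2) + C3*airybi(2^(1/3)*b*(-k)^(1/3)/2), b)


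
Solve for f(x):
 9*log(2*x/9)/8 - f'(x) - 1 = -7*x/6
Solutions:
 f(x) = C1 + 7*x^2/12 + 9*x*log(x)/8 - 9*x*log(3)/4 - 17*x/8 + 9*x*log(2)/8


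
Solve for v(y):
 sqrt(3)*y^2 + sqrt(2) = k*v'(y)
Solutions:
 v(y) = C1 + sqrt(3)*y^3/(3*k) + sqrt(2)*y/k


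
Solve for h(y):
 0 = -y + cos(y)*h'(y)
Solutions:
 h(y) = C1 + Integral(y/cos(y), y)


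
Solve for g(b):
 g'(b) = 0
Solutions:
 g(b) = C1


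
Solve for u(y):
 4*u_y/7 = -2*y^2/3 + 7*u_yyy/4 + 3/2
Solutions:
 u(y) = C1 + C2*exp(-4*y/7) + C3*exp(4*y/7) - 7*y^3/18 - 217*y/48


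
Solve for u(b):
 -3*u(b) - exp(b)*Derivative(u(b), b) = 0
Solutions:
 u(b) = C1*exp(3*exp(-b))


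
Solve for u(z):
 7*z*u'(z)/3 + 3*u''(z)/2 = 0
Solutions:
 u(z) = C1 + C2*erf(sqrt(7)*z/3)


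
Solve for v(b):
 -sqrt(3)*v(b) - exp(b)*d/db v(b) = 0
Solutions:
 v(b) = C1*exp(sqrt(3)*exp(-b))


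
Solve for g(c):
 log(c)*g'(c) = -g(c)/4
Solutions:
 g(c) = C1*exp(-li(c)/4)


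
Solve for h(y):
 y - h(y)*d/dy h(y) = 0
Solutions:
 h(y) = -sqrt(C1 + y^2)
 h(y) = sqrt(C1 + y^2)


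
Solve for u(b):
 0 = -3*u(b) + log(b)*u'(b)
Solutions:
 u(b) = C1*exp(3*li(b))


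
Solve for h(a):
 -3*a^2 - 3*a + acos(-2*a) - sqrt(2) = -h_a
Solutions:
 h(a) = C1 + a^3 + 3*a^2/2 - a*acos(-2*a) + sqrt(2)*a - sqrt(1 - 4*a^2)/2


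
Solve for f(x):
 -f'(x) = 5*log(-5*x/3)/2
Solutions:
 f(x) = C1 - 5*x*log(-x)/2 + 5*x*(-log(5) + 1 + log(3))/2


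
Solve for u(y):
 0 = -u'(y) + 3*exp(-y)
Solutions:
 u(y) = C1 - 3*exp(-y)


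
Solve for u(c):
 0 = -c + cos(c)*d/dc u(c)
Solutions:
 u(c) = C1 + Integral(c/cos(c), c)


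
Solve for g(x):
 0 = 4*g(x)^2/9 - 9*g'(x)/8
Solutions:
 g(x) = -81/(C1 + 32*x)


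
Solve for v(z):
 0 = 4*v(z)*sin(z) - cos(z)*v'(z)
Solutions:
 v(z) = C1/cos(z)^4


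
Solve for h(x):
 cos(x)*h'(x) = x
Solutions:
 h(x) = C1 + Integral(x/cos(x), x)


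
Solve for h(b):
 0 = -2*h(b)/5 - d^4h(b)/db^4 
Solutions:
 h(b) = (C1*sin(10^(3/4)*b/10) + C2*cos(10^(3/4)*b/10))*exp(-10^(3/4)*b/10) + (C3*sin(10^(3/4)*b/10) + C4*cos(10^(3/4)*b/10))*exp(10^(3/4)*b/10)


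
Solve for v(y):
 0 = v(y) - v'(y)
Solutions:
 v(y) = C1*exp(y)


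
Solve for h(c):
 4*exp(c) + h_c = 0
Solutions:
 h(c) = C1 - 4*exp(c)


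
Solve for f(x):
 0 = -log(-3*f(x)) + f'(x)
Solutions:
 -Integral(1/(log(-_y) + log(3)), (_y, f(x))) = C1 - x


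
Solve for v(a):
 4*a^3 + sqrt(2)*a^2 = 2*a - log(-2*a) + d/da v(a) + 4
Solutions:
 v(a) = C1 + a^4 + sqrt(2)*a^3/3 - a^2 + a*log(-a) + a*(-5 + log(2))


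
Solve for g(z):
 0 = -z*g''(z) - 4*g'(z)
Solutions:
 g(z) = C1 + C2/z^3


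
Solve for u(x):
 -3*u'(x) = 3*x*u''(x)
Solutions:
 u(x) = C1 + C2*log(x)


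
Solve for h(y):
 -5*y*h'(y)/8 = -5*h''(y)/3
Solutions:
 h(y) = C1 + C2*erfi(sqrt(3)*y/4)


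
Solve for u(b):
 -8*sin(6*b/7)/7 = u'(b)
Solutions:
 u(b) = C1 + 4*cos(6*b/7)/3


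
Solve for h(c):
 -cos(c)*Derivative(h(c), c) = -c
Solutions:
 h(c) = C1 + Integral(c/cos(c), c)


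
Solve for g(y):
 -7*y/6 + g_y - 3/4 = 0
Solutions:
 g(y) = C1 + 7*y^2/12 + 3*y/4


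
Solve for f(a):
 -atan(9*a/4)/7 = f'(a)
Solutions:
 f(a) = C1 - a*atan(9*a/4)/7 + 2*log(81*a^2 + 16)/63


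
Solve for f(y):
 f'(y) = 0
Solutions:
 f(y) = C1


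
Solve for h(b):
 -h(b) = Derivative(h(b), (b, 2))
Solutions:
 h(b) = C1*sin(b) + C2*cos(b)


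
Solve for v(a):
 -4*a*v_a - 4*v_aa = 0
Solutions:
 v(a) = C1 + C2*erf(sqrt(2)*a/2)


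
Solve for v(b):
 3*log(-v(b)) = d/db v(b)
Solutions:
 -li(-v(b)) = C1 + 3*b


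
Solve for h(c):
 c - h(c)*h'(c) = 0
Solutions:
 h(c) = -sqrt(C1 + c^2)
 h(c) = sqrt(C1 + c^2)


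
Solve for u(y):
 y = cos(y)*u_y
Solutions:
 u(y) = C1 + Integral(y/cos(y), y)


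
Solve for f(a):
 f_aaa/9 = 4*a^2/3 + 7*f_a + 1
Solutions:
 f(a) = C1 + C2*exp(-3*sqrt(7)*a) + C3*exp(3*sqrt(7)*a) - 4*a^3/63 - 197*a/1323


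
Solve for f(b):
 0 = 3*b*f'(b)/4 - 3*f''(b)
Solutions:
 f(b) = C1 + C2*erfi(sqrt(2)*b/4)


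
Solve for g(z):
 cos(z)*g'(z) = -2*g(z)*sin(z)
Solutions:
 g(z) = C1*cos(z)^2


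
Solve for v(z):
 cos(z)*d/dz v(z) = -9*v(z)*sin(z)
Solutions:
 v(z) = C1*cos(z)^9


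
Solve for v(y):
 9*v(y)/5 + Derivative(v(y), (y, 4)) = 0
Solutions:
 v(y) = (C1*sin(5^(3/4)*sqrt(6)*y/10) + C2*cos(5^(3/4)*sqrt(6)*y/10))*exp(-5^(3/4)*sqrt(6)*y/10) + (C3*sin(5^(3/4)*sqrt(6)*y/10) + C4*cos(5^(3/4)*sqrt(6)*y/10))*exp(5^(3/4)*sqrt(6)*y/10)


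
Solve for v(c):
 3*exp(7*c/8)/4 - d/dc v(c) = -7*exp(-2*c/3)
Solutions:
 v(c) = C1 + 6*exp(7*c/8)/7 - 21*exp(-2*c/3)/2


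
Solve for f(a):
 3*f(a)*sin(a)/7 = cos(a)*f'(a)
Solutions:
 f(a) = C1/cos(a)^(3/7)


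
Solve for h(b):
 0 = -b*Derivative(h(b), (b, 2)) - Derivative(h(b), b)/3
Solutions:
 h(b) = C1 + C2*b^(2/3)


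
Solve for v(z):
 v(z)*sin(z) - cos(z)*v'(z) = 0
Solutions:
 v(z) = C1/cos(z)


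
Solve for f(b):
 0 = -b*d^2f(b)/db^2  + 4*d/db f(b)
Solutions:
 f(b) = C1 + C2*b^5


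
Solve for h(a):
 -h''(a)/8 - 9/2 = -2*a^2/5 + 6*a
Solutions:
 h(a) = C1 + C2*a + 4*a^4/15 - 8*a^3 - 18*a^2


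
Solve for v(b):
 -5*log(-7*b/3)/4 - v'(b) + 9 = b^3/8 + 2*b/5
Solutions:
 v(b) = C1 - b^4/32 - b^2/5 - 5*b*log(-b)/4 + b*(-5*log(7) + 5*log(3) + 41)/4


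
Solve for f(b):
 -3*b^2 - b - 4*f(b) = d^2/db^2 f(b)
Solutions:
 f(b) = C1*sin(2*b) + C2*cos(2*b) - 3*b^2/4 - b/4 + 3/8


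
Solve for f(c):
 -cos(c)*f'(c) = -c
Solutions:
 f(c) = C1 + Integral(c/cos(c), c)


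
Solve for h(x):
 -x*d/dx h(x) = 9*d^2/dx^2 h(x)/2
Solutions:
 h(x) = C1 + C2*erf(x/3)


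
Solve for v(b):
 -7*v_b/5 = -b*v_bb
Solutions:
 v(b) = C1 + C2*b^(12/5)


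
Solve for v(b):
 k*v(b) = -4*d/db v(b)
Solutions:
 v(b) = C1*exp(-b*k/4)


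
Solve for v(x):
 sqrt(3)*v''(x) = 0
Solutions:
 v(x) = C1 + C2*x


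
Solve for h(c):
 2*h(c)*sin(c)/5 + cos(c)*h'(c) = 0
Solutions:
 h(c) = C1*cos(c)^(2/5)


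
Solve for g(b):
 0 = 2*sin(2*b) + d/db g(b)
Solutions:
 g(b) = C1 + cos(2*b)


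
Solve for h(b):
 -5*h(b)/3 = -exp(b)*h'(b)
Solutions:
 h(b) = C1*exp(-5*exp(-b)/3)


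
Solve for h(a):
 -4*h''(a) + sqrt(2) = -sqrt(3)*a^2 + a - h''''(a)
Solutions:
 h(a) = C1 + C2*a + C3*exp(-2*a) + C4*exp(2*a) + sqrt(3)*a^4/48 - a^3/24 + a^2*(sqrt(3) + 2*sqrt(2))/16


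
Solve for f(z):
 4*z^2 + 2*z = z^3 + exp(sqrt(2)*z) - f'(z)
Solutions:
 f(z) = C1 + z^4/4 - 4*z^3/3 - z^2 + sqrt(2)*exp(sqrt(2)*z)/2


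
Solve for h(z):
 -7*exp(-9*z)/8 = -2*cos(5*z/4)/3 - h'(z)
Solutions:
 h(z) = C1 - 8*sin(5*z/4)/15 - 7*exp(-9*z)/72


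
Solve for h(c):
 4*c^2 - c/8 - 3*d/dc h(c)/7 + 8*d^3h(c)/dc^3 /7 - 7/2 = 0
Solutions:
 h(c) = C1 + C2*exp(-sqrt(6)*c/4) + C3*exp(sqrt(6)*c/4) + 28*c^3/9 - 7*c^2/48 + 749*c/18


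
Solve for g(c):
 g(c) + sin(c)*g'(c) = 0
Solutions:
 g(c) = C1*sqrt(cos(c) + 1)/sqrt(cos(c) - 1)


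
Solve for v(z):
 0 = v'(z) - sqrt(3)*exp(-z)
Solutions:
 v(z) = C1 - sqrt(3)*exp(-z)


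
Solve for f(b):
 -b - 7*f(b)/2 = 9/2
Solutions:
 f(b) = -2*b/7 - 9/7


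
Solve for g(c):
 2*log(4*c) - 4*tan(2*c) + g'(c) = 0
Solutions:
 g(c) = C1 - 2*c*log(c) - 4*c*log(2) + 2*c - 2*log(cos(2*c))


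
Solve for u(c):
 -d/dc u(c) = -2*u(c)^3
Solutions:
 u(c) = -sqrt(2)*sqrt(-1/(C1 + 2*c))/2
 u(c) = sqrt(2)*sqrt(-1/(C1 + 2*c))/2


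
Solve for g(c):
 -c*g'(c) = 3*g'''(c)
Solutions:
 g(c) = C1 + Integral(C2*airyai(-3^(2/3)*c/3) + C3*airybi(-3^(2/3)*c/3), c)


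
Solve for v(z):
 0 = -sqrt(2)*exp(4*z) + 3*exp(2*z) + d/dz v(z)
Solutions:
 v(z) = C1 + sqrt(2)*exp(4*z)/4 - 3*exp(2*z)/2


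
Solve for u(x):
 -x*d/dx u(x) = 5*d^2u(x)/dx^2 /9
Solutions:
 u(x) = C1 + C2*erf(3*sqrt(10)*x/10)


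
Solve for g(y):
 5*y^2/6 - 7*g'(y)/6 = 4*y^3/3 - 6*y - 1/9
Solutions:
 g(y) = C1 - 2*y^4/7 + 5*y^3/21 + 18*y^2/7 + 2*y/21


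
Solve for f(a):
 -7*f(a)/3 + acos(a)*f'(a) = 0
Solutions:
 f(a) = C1*exp(7*Integral(1/acos(a), a)/3)


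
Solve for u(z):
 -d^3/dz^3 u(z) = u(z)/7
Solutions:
 u(z) = C3*exp(-7^(2/3)*z/7) + (C1*sin(sqrt(3)*7^(2/3)*z/14) + C2*cos(sqrt(3)*7^(2/3)*z/14))*exp(7^(2/3)*z/14)


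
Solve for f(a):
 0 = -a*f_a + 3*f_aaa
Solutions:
 f(a) = C1 + Integral(C2*airyai(3^(2/3)*a/3) + C3*airybi(3^(2/3)*a/3), a)


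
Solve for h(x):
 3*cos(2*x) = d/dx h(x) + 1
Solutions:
 h(x) = C1 - x + 3*sin(2*x)/2


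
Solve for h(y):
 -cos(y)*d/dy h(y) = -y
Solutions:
 h(y) = C1 + Integral(y/cos(y), y)


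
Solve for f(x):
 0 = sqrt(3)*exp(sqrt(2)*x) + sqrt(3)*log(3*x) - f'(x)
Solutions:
 f(x) = C1 + sqrt(3)*x*log(x) + sqrt(3)*x*(-1 + log(3)) + sqrt(6)*exp(sqrt(2)*x)/2


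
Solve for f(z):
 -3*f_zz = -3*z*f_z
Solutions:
 f(z) = C1 + C2*erfi(sqrt(2)*z/2)


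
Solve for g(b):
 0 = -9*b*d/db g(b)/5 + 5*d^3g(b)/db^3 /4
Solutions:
 g(b) = C1 + Integral(C2*airyai(5^(1/3)*6^(2/3)*b/5) + C3*airybi(5^(1/3)*6^(2/3)*b/5), b)


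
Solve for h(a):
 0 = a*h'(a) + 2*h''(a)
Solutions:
 h(a) = C1 + C2*erf(a/2)


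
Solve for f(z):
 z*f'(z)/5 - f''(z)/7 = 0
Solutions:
 f(z) = C1 + C2*erfi(sqrt(70)*z/10)


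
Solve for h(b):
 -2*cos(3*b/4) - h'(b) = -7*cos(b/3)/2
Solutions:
 h(b) = C1 + 21*sin(b/3)/2 - 8*sin(3*b/4)/3


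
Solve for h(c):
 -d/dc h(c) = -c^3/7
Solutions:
 h(c) = C1 + c^4/28


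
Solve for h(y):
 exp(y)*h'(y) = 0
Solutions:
 h(y) = C1


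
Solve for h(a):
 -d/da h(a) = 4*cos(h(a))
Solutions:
 h(a) = pi - asin((C1 + exp(8*a))/(C1 - exp(8*a)))
 h(a) = asin((C1 + exp(8*a))/(C1 - exp(8*a)))


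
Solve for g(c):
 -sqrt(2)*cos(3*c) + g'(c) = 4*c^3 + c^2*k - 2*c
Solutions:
 g(c) = C1 + c^4 + c^3*k/3 - c^2 + sqrt(2)*sin(3*c)/3


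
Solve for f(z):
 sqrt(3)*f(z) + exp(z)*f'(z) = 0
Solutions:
 f(z) = C1*exp(sqrt(3)*exp(-z))


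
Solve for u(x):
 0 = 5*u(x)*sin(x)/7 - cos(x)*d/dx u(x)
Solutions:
 u(x) = C1/cos(x)^(5/7)


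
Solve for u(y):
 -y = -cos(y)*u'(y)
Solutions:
 u(y) = C1 + Integral(y/cos(y), y)


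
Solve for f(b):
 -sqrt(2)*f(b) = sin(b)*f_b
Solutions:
 f(b) = C1*(cos(b) + 1)^(sqrt(2)/2)/(cos(b) - 1)^(sqrt(2)/2)


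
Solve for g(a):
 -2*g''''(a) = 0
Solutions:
 g(a) = C1 + C2*a + C3*a^2 + C4*a^3


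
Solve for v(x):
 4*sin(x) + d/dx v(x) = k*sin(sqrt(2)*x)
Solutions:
 v(x) = C1 - sqrt(2)*k*cos(sqrt(2)*x)/2 + 4*cos(x)


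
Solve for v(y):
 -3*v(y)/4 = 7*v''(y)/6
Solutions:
 v(y) = C1*sin(3*sqrt(14)*y/14) + C2*cos(3*sqrt(14)*y/14)


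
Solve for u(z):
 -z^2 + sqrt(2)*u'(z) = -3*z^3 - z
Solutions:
 u(z) = C1 - 3*sqrt(2)*z^4/8 + sqrt(2)*z^3/6 - sqrt(2)*z^2/4


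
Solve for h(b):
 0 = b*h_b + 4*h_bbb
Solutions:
 h(b) = C1 + Integral(C2*airyai(-2^(1/3)*b/2) + C3*airybi(-2^(1/3)*b/2), b)


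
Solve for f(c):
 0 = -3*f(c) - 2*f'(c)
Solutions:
 f(c) = C1*exp(-3*c/2)


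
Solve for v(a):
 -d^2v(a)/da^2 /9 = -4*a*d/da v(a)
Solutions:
 v(a) = C1 + C2*erfi(3*sqrt(2)*a)


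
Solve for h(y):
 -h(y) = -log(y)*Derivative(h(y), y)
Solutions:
 h(y) = C1*exp(li(y))


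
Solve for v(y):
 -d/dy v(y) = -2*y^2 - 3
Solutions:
 v(y) = C1 + 2*y^3/3 + 3*y


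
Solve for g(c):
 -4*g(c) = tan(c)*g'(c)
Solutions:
 g(c) = C1/sin(c)^4


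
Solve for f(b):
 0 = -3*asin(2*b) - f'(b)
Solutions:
 f(b) = C1 - 3*b*asin(2*b) - 3*sqrt(1 - 4*b^2)/2


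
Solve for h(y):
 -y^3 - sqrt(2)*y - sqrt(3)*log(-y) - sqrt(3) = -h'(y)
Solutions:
 h(y) = C1 + y^4/4 + sqrt(2)*y^2/2 + sqrt(3)*y*log(-y)


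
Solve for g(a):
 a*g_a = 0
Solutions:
 g(a) = C1


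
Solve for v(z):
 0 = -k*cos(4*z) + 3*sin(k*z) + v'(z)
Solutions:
 v(z) = C1 + k*sin(4*z)/4 + 3*cos(k*z)/k


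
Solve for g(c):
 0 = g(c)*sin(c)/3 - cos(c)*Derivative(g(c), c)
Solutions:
 g(c) = C1/cos(c)^(1/3)


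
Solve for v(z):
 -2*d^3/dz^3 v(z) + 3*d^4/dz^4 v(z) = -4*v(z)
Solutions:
 v(z) = C1*exp(z*(1 - sqrt(1 + 24/(1 + 3*sqrt(7)*I)^(1/3) + 6*(1 + 3*sqrt(7)*I)^(1/3)))/6)*sin(sqrt(2)*z*sqrt(Abs(-1 + 12/(1 + 3*sqrt(7)*I)^(1/3) + 1/sqrt(1 + 24/(1 + 3*sqrt(7)*I)^(1/3) + 6*(1 + 3*sqrt(7)*I)^(1/3)) + 3*(1 + 3*sqrt(7)*I)^(1/3)))/6) + C2*exp(z*(1 - sqrt(1 + 24/(1 + 3*sqrt(7)*I)^(1/3) + 6*(1 + 3*sqrt(7)*I)^(1/3)))/6)*cos(sqrt(2)*z*sqrt(-1 + 12/(1 + 3*sqrt(7)*I)^(1/3) + 1/sqrt(1 + 24/(1 + 3*sqrt(7)*I)^(1/3) + 6*(1 + 3*sqrt(7)*I)^(1/3)) + 3*(1 + 3*sqrt(7)*I)^(1/3))/6) + C3*exp(z*(1 + sqrt(1 + 24/(1 + 3*sqrt(7)*I)^(1/3) + 6*(1 + 3*sqrt(7)*I)^(1/3)))/6)*sin(sqrt(2)*z*sqrt(Abs(1 - 3*(1 + 3*sqrt(7)*I)^(1/3) + 1/sqrt(1 + 24/(1 + 3*sqrt(7)*I)^(1/3) + 6*(1 + 3*sqrt(7)*I)^(1/3)) - 12/(1 + 3*sqrt(7)*I)^(1/3)))/6) + C4*exp(z*(1 + sqrt(1 + 24/(1 + 3*sqrt(7)*I)^(1/3) + 6*(1 + 3*sqrt(7)*I)^(1/3)))/6)*cos(sqrt(2)*z*sqrt(-1 + 12/(1 + 3*sqrt(7)*I)^(1/3) - 1/sqrt(1 + 24/(1 + 3*sqrt(7)*I)^(1/3) + 6*(1 + 3*sqrt(7)*I)^(1/3)) + 3*(1 + 3*sqrt(7)*I)^(1/3))/6)


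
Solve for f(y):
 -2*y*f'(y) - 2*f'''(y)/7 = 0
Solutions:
 f(y) = C1 + Integral(C2*airyai(-7^(1/3)*y) + C3*airybi(-7^(1/3)*y), y)


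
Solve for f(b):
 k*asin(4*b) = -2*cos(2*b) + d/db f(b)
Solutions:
 f(b) = C1 + k*(b*asin(4*b) + sqrt(1 - 16*b^2)/4) + sin(2*b)


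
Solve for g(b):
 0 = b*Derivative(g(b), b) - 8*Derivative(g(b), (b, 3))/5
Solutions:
 g(b) = C1 + Integral(C2*airyai(5^(1/3)*b/2) + C3*airybi(5^(1/3)*b/2), b)


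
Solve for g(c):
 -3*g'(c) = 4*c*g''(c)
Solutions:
 g(c) = C1 + C2*c^(1/4)


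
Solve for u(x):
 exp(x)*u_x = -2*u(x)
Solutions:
 u(x) = C1*exp(2*exp(-x))


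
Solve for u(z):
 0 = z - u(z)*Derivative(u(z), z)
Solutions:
 u(z) = -sqrt(C1 + z^2)
 u(z) = sqrt(C1 + z^2)


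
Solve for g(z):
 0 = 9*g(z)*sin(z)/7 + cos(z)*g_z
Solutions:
 g(z) = C1*cos(z)^(9/7)


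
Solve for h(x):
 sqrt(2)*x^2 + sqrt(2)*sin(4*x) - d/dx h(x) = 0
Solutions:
 h(x) = C1 + sqrt(2)*x^3/3 - sqrt(2)*cos(4*x)/4


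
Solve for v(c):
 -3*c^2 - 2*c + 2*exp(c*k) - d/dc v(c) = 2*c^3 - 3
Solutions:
 v(c) = C1 - c^4/2 - c^3 - c^2 + 3*c + 2*exp(c*k)/k


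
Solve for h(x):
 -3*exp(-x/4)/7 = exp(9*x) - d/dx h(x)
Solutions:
 h(x) = C1 + exp(9*x)/9 - 12*exp(-x/4)/7


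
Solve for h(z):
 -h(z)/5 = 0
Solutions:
 h(z) = 0


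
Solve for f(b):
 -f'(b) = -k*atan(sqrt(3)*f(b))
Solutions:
 Integral(1/atan(sqrt(3)*_y), (_y, f(b))) = C1 + b*k


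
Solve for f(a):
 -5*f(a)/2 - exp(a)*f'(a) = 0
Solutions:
 f(a) = C1*exp(5*exp(-a)/2)


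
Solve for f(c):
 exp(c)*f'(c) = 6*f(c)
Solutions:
 f(c) = C1*exp(-6*exp(-c))


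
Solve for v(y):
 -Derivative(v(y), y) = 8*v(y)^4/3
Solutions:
 v(y) = (-1 - sqrt(3)*I)*(1/(C1 + 8*y))^(1/3)/2
 v(y) = (-1 + sqrt(3)*I)*(1/(C1 + 8*y))^(1/3)/2
 v(y) = (1/(C1 + 8*y))^(1/3)


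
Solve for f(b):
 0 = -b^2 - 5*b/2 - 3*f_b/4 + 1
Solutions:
 f(b) = C1 - 4*b^3/9 - 5*b^2/3 + 4*b/3


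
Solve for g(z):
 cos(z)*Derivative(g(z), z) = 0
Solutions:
 g(z) = C1


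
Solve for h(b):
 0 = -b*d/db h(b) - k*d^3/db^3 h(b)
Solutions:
 h(b) = C1 + Integral(C2*airyai(b*(-1/k)^(1/3)) + C3*airybi(b*(-1/k)^(1/3)), b)


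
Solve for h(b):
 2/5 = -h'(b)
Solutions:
 h(b) = C1 - 2*b/5


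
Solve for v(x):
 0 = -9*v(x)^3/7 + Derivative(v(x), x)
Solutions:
 v(x) = -sqrt(14)*sqrt(-1/(C1 + 9*x))/2
 v(x) = sqrt(14)*sqrt(-1/(C1 + 9*x))/2


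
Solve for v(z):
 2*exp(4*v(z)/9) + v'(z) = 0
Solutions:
 v(z) = 9*log(-(1/(C1 + 8*z))^(1/4)) + 9*log(3)/2
 v(z) = 9*log(1/(C1 + 8*z))/4 + 9*log(3)/2
 v(z) = 9*log(-I*(1/(C1 + 8*z))^(1/4)) + 9*log(3)/2
 v(z) = 9*log(I*(1/(C1 + 8*z))^(1/4)) + 9*log(3)/2


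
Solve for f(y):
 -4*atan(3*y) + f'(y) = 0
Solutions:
 f(y) = C1 + 4*y*atan(3*y) - 2*log(9*y^2 + 1)/3


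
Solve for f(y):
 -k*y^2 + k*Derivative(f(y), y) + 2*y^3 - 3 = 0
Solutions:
 f(y) = C1 + y^3/3 - y^4/(2*k) + 3*y/k


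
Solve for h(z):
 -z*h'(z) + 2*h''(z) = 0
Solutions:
 h(z) = C1 + C2*erfi(z/2)


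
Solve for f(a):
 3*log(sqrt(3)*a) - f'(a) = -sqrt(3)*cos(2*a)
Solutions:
 f(a) = C1 + 3*a*log(a) - 3*a + 3*a*log(3)/2 + sqrt(3)*sin(2*a)/2


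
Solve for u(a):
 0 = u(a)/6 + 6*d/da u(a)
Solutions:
 u(a) = C1*exp(-a/36)


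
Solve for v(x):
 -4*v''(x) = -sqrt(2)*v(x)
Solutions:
 v(x) = C1*exp(-2^(1/4)*x/2) + C2*exp(2^(1/4)*x/2)


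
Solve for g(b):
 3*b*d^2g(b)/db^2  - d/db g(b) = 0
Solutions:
 g(b) = C1 + C2*b^(4/3)


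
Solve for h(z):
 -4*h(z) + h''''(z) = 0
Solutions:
 h(z) = C1*exp(-sqrt(2)*z) + C2*exp(sqrt(2)*z) + C3*sin(sqrt(2)*z) + C4*cos(sqrt(2)*z)


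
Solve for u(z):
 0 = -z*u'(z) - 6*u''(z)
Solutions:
 u(z) = C1 + C2*erf(sqrt(3)*z/6)


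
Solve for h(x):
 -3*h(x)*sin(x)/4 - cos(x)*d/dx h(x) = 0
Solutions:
 h(x) = C1*cos(x)^(3/4)


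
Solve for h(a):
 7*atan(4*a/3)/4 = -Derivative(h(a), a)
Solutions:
 h(a) = C1 - 7*a*atan(4*a/3)/4 + 21*log(16*a^2 + 9)/32


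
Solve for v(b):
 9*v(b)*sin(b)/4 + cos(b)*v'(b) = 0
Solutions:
 v(b) = C1*cos(b)^(9/4)


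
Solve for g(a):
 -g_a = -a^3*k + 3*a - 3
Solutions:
 g(a) = C1 + a^4*k/4 - 3*a^2/2 + 3*a


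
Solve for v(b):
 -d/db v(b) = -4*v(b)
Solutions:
 v(b) = C1*exp(4*b)


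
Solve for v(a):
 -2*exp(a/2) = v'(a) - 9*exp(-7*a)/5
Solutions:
 v(a) = C1 - 4*exp(a/2) - 9*exp(-7*a)/35


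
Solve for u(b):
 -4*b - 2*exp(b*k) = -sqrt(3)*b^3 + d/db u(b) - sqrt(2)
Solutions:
 u(b) = C1 + sqrt(3)*b^4/4 - 2*b^2 + sqrt(2)*b - 2*exp(b*k)/k


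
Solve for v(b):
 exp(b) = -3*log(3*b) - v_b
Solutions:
 v(b) = C1 - 3*b*log(b) + 3*b*(1 - log(3)) - exp(b)


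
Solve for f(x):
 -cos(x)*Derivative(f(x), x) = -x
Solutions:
 f(x) = C1 + Integral(x/cos(x), x)


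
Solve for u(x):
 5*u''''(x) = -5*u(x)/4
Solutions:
 u(x) = (C1*sin(x/2) + C2*cos(x/2))*exp(-x/2) + (C3*sin(x/2) + C4*cos(x/2))*exp(x/2)


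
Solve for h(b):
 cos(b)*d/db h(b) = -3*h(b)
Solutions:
 h(b) = C1*(sin(b) - 1)^(3/2)/(sin(b) + 1)^(3/2)


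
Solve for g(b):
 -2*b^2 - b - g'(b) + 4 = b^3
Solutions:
 g(b) = C1 - b^4/4 - 2*b^3/3 - b^2/2 + 4*b


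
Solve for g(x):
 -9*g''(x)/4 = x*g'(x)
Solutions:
 g(x) = C1 + C2*erf(sqrt(2)*x/3)


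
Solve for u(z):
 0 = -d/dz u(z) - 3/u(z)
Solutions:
 u(z) = -sqrt(C1 - 6*z)
 u(z) = sqrt(C1 - 6*z)


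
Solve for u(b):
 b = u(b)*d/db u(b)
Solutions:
 u(b) = -sqrt(C1 + b^2)
 u(b) = sqrt(C1 + b^2)


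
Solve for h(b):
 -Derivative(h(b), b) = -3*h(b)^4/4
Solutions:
 h(b) = 2^(2/3)*(-1/(C1 + 9*b))^(1/3)
 h(b) = (-1/(C1 + 3*b))^(1/3)*(-6^(2/3) - 3*2^(2/3)*3^(1/6)*I)/6
 h(b) = (-1/(C1 + 3*b))^(1/3)*(-6^(2/3) + 3*2^(2/3)*3^(1/6)*I)/6


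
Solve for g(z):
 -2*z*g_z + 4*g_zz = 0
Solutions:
 g(z) = C1 + C2*erfi(z/2)


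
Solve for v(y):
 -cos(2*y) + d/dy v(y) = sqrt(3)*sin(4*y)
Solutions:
 v(y) = C1 + sin(2*y)/2 - sqrt(3)*cos(4*y)/4


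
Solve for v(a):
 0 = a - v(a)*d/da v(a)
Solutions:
 v(a) = -sqrt(C1 + a^2)
 v(a) = sqrt(C1 + a^2)


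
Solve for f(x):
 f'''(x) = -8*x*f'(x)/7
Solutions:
 f(x) = C1 + Integral(C2*airyai(-2*7^(2/3)*x/7) + C3*airybi(-2*7^(2/3)*x/7), x)


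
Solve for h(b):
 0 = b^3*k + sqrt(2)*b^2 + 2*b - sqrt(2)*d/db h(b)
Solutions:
 h(b) = C1 + sqrt(2)*b^4*k/8 + b^3/3 + sqrt(2)*b^2/2


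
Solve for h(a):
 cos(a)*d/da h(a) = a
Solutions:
 h(a) = C1 + Integral(a/cos(a), a)


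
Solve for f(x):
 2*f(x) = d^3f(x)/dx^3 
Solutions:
 f(x) = C3*exp(2^(1/3)*x) + (C1*sin(2^(1/3)*sqrt(3)*x/2) + C2*cos(2^(1/3)*sqrt(3)*x/2))*exp(-2^(1/3)*x/2)


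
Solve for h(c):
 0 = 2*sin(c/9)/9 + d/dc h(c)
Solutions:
 h(c) = C1 + 2*cos(c/9)


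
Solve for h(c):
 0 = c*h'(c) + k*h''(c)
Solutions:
 h(c) = C1 + C2*sqrt(k)*erf(sqrt(2)*c*sqrt(1/k)/2)


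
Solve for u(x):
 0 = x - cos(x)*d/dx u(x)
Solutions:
 u(x) = C1 + Integral(x/cos(x), x)


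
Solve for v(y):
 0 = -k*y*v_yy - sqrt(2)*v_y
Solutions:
 v(y) = C1 + y^(((re(k) - sqrt(2))*re(k) + im(k)^2)/(re(k)^2 + im(k)^2))*(C2*sin(sqrt(2)*log(y)*Abs(im(k))/(re(k)^2 + im(k)^2)) + C3*cos(sqrt(2)*log(y)*im(k)/(re(k)^2 + im(k)^2)))


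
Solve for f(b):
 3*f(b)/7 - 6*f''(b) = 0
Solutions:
 f(b) = C1*exp(-sqrt(14)*b/14) + C2*exp(sqrt(14)*b/14)


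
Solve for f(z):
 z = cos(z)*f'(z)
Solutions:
 f(z) = C1 + Integral(z/cos(z), z)


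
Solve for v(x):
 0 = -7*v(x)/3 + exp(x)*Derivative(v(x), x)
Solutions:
 v(x) = C1*exp(-7*exp(-x)/3)


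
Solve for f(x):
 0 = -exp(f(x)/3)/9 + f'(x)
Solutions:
 f(x) = 3*log(-1/(C1 + x)) + 9*log(3)


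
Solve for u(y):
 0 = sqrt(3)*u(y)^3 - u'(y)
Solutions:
 u(y) = -sqrt(2)*sqrt(-1/(C1 + sqrt(3)*y))/2
 u(y) = sqrt(2)*sqrt(-1/(C1 + sqrt(3)*y))/2


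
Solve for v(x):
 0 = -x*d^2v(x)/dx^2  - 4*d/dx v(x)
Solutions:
 v(x) = C1 + C2/x^3


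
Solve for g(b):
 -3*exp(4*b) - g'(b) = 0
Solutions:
 g(b) = C1 - 3*exp(4*b)/4


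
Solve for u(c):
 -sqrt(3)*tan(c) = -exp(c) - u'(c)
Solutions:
 u(c) = C1 - exp(c) - sqrt(3)*log(cos(c))


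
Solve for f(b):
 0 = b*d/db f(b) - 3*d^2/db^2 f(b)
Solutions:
 f(b) = C1 + C2*erfi(sqrt(6)*b/6)


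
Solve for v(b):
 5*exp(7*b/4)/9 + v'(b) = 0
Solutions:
 v(b) = C1 - 20*exp(7*b/4)/63


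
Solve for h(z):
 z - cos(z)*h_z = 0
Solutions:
 h(z) = C1 + Integral(z/cos(z), z)


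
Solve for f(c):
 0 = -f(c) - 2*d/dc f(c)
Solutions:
 f(c) = C1*exp(-c/2)


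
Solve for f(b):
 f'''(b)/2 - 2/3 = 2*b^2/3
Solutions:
 f(b) = C1 + C2*b + C3*b^2 + b^5/45 + 2*b^3/9


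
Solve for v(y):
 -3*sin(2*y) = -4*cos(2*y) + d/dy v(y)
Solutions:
 v(y) = C1 + 2*sin(2*y) + 3*cos(2*y)/2


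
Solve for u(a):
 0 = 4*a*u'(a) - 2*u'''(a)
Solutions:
 u(a) = C1 + Integral(C2*airyai(2^(1/3)*a) + C3*airybi(2^(1/3)*a), a)


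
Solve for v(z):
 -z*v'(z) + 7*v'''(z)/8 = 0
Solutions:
 v(z) = C1 + Integral(C2*airyai(2*7^(2/3)*z/7) + C3*airybi(2*7^(2/3)*z/7), z)


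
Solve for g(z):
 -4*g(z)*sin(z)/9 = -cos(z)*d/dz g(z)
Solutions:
 g(z) = C1/cos(z)^(4/9)


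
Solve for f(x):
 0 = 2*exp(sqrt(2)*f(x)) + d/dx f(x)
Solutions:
 f(x) = sqrt(2)*(2*log(1/(C1 + 2*x)) - log(2))/4


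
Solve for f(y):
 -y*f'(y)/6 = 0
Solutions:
 f(y) = C1


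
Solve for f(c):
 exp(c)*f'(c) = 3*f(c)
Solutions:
 f(c) = C1*exp(-3*exp(-c))


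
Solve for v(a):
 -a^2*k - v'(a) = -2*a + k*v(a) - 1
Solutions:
 v(a) = C1*exp(-a*k) - a^2 + 4*a/k + 1/k - 4/k^2


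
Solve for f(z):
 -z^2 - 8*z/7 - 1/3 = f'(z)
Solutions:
 f(z) = C1 - z^3/3 - 4*z^2/7 - z/3


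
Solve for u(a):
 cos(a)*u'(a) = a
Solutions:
 u(a) = C1 + Integral(a/cos(a), a)


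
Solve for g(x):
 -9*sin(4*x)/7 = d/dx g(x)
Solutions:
 g(x) = C1 + 9*cos(4*x)/28


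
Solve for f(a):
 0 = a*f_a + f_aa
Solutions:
 f(a) = C1 + C2*erf(sqrt(2)*a/2)


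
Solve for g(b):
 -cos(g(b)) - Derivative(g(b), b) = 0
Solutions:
 g(b) = pi - asin((C1 + exp(2*b))/(C1 - exp(2*b)))
 g(b) = asin((C1 + exp(2*b))/(C1 - exp(2*b)))


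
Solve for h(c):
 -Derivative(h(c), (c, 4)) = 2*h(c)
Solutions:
 h(c) = (C1*sin(2^(3/4)*c/2) + C2*cos(2^(3/4)*c/2))*exp(-2^(3/4)*c/2) + (C3*sin(2^(3/4)*c/2) + C4*cos(2^(3/4)*c/2))*exp(2^(3/4)*c/2)


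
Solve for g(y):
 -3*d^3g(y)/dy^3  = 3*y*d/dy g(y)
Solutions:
 g(y) = C1 + Integral(C2*airyai(-y) + C3*airybi(-y), y)


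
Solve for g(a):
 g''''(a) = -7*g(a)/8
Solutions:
 g(a) = (C1*sin(2^(3/4)*7^(1/4)*a/4) + C2*cos(2^(3/4)*7^(1/4)*a/4))*exp(-2^(3/4)*7^(1/4)*a/4) + (C3*sin(2^(3/4)*7^(1/4)*a/4) + C4*cos(2^(3/4)*7^(1/4)*a/4))*exp(2^(3/4)*7^(1/4)*a/4)


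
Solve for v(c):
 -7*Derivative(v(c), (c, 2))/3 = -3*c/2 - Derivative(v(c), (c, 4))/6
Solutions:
 v(c) = C1 + C2*c + C3*exp(-sqrt(14)*c) + C4*exp(sqrt(14)*c) + 3*c^3/28


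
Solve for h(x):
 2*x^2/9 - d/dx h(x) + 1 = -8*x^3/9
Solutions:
 h(x) = C1 + 2*x^4/9 + 2*x^3/27 + x


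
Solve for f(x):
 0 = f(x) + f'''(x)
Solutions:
 f(x) = C3*exp(-x) + (C1*sin(sqrt(3)*x/2) + C2*cos(sqrt(3)*x/2))*exp(x/2)


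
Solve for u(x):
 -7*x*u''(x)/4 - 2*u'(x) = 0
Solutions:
 u(x) = C1 + C2/x^(1/7)


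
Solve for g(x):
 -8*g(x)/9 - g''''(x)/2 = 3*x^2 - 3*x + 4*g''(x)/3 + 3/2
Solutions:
 g(x) = -27*x^2/8 + 27*x/8 + (C1 + C2*x)*sin(2*sqrt(3)*x/3) + (C3 + C4*x)*cos(2*sqrt(3)*x/3) + 135/16


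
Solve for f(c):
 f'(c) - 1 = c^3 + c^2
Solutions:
 f(c) = C1 + c^4/4 + c^3/3 + c


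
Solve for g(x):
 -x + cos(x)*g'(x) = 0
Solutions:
 g(x) = C1 + Integral(x/cos(x), x)


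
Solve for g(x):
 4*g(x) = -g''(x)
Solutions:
 g(x) = C1*sin(2*x) + C2*cos(2*x)


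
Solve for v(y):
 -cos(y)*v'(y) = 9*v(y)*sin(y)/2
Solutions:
 v(y) = C1*cos(y)^(9/2)


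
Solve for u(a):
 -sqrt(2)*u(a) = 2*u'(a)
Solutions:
 u(a) = C1*exp(-sqrt(2)*a/2)


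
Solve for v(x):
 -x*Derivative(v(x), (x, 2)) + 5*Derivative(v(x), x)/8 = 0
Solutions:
 v(x) = C1 + C2*x^(13/8)


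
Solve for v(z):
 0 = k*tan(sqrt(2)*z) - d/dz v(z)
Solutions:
 v(z) = C1 - sqrt(2)*k*log(cos(sqrt(2)*z))/2


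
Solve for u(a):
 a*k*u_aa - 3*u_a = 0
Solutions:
 u(a) = C1 + a^(((re(k) + 3)*re(k) + im(k)^2)/(re(k)^2 + im(k)^2))*(C2*sin(3*log(a)*Abs(im(k))/(re(k)^2 + im(k)^2)) + C3*cos(3*log(a)*im(k)/(re(k)^2 + im(k)^2)))


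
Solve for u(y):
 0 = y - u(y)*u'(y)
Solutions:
 u(y) = -sqrt(C1 + y^2)
 u(y) = sqrt(C1 + y^2)


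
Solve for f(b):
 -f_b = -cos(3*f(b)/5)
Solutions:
 -b - 5*log(sin(3*f(b)/5) - 1)/6 + 5*log(sin(3*f(b)/5) + 1)/6 = C1


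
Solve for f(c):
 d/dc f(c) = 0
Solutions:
 f(c) = C1


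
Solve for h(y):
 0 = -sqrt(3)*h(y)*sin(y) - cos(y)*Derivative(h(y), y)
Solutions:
 h(y) = C1*cos(y)^(sqrt(3))


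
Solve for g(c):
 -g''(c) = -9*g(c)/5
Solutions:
 g(c) = C1*exp(-3*sqrt(5)*c/5) + C2*exp(3*sqrt(5)*c/5)


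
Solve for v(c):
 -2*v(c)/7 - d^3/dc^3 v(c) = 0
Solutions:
 v(c) = C3*exp(-2^(1/3)*7^(2/3)*c/7) + (C1*sin(2^(1/3)*sqrt(3)*7^(2/3)*c/14) + C2*cos(2^(1/3)*sqrt(3)*7^(2/3)*c/14))*exp(2^(1/3)*7^(2/3)*c/14)


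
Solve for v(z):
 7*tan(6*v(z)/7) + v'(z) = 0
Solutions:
 v(z) = -7*asin(C1*exp(-6*z))/6 + 7*pi/6
 v(z) = 7*asin(C1*exp(-6*z))/6


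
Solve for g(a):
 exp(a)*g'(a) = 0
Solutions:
 g(a) = C1


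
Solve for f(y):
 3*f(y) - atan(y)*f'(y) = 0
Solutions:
 f(y) = C1*exp(3*Integral(1/atan(y), y))


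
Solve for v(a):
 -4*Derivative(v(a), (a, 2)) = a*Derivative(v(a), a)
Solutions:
 v(a) = C1 + C2*erf(sqrt(2)*a/4)


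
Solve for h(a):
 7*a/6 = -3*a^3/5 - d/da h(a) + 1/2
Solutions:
 h(a) = C1 - 3*a^4/20 - 7*a^2/12 + a/2


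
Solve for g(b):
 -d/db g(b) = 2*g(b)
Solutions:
 g(b) = C1*exp(-2*b)


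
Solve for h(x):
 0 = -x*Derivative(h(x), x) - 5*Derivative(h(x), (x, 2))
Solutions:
 h(x) = C1 + C2*erf(sqrt(10)*x/10)


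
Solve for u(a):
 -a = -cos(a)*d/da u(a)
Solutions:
 u(a) = C1 + Integral(a/cos(a), a)


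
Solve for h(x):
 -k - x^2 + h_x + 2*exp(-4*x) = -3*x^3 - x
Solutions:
 h(x) = C1 + k*x - 3*x^4/4 + x^3/3 - x^2/2 + exp(-4*x)/2


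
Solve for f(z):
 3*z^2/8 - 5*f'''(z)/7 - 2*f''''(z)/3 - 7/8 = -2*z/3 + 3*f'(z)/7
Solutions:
 f(z) = C1 + C2*exp(z*(-10 + 25/(42*sqrt(566) + 1007)^(1/3) + (42*sqrt(566) + 1007)^(1/3))/28)*sin(sqrt(3)*z*(-(42*sqrt(566) + 1007)^(1/3) + 25/(42*sqrt(566) + 1007)^(1/3))/28) + C3*exp(z*(-10 + 25/(42*sqrt(566) + 1007)^(1/3) + (42*sqrt(566) + 1007)^(1/3))/28)*cos(sqrt(3)*z*(-(42*sqrt(566) + 1007)^(1/3) + 25/(42*sqrt(566) + 1007)^(1/3))/28) + C4*exp(-z*(25/(42*sqrt(566) + 1007)^(1/3) + 5 + (42*sqrt(566) + 1007)^(1/3))/14) + 7*z^3/24 + 7*z^2/9 - 119*z/24


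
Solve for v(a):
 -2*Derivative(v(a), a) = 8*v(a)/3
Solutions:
 v(a) = C1*exp(-4*a/3)


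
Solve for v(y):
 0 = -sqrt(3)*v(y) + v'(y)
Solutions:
 v(y) = C1*exp(sqrt(3)*y)


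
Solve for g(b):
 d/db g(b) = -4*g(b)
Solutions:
 g(b) = C1*exp(-4*b)


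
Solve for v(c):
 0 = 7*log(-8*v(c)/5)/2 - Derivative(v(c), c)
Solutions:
 -2*Integral(1/(log(-_y) - log(5) + 3*log(2)), (_y, v(c)))/7 = C1 - c


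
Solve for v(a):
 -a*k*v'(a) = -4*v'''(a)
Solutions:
 v(a) = C1 + Integral(C2*airyai(2^(1/3)*a*k^(1/3)/2) + C3*airybi(2^(1/3)*a*k^(1/3)/2), a)


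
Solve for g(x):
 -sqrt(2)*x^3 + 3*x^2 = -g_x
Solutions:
 g(x) = C1 + sqrt(2)*x^4/4 - x^3


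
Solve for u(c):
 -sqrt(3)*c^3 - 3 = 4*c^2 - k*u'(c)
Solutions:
 u(c) = C1 + sqrt(3)*c^4/(4*k) + 4*c^3/(3*k) + 3*c/k


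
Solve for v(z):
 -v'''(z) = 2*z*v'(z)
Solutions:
 v(z) = C1 + Integral(C2*airyai(-2^(1/3)*z) + C3*airybi(-2^(1/3)*z), z)


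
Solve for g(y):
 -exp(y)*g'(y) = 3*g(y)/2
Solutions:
 g(y) = C1*exp(3*exp(-y)/2)


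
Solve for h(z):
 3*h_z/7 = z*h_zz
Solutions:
 h(z) = C1 + C2*z^(10/7)


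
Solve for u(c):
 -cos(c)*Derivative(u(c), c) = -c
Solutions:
 u(c) = C1 + Integral(c/cos(c), c)


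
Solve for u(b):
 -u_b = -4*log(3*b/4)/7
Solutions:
 u(b) = C1 + 4*b*log(b)/7 - 8*b*log(2)/7 - 4*b/7 + 4*b*log(3)/7


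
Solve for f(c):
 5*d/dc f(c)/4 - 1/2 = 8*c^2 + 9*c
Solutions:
 f(c) = C1 + 32*c^3/15 + 18*c^2/5 + 2*c/5


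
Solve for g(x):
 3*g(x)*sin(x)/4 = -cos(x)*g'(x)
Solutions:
 g(x) = C1*cos(x)^(3/4)


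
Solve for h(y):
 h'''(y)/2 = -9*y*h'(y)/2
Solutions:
 h(y) = C1 + Integral(C2*airyai(-3^(2/3)*y) + C3*airybi(-3^(2/3)*y), y)


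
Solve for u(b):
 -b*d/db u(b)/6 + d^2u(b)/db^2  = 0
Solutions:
 u(b) = C1 + C2*erfi(sqrt(3)*b/6)


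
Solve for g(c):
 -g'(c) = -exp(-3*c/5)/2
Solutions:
 g(c) = C1 - 5*exp(-3*c/5)/6


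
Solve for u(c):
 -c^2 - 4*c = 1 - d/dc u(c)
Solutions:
 u(c) = C1 + c^3/3 + 2*c^2 + c


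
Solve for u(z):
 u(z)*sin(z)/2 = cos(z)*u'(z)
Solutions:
 u(z) = C1/sqrt(cos(z))


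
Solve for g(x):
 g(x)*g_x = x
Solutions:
 g(x) = -sqrt(C1 + x^2)
 g(x) = sqrt(C1 + x^2)


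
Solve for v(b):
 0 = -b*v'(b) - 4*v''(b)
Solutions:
 v(b) = C1 + C2*erf(sqrt(2)*b/4)


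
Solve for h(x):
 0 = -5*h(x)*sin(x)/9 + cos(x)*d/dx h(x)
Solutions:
 h(x) = C1/cos(x)^(5/9)


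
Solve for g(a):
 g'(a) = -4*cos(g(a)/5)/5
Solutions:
 4*a/5 - 5*log(sin(g(a)/5) - 1)/2 + 5*log(sin(g(a)/5) + 1)/2 = C1


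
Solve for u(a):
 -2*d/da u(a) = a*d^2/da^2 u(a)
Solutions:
 u(a) = C1 + C2/a


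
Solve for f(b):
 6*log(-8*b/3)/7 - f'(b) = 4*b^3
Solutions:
 f(b) = C1 - b^4 + 6*b*log(-b)/7 + 6*b*(-log(3) - 1 + 3*log(2))/7


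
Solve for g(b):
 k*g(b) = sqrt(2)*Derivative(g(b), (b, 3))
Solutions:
 g(b) = C1*exp(2^(5/6)*b*k^(1/3)/2) + C2*exp(2^(5/6)*b*k^(1/3)*(-1 + sqrt(3)*I)/4) + C3*exp(-2^(5/6)*b*k^(1/3)*(1 + sqrt(3)*I)/4)


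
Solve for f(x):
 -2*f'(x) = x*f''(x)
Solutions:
 f(x) = C1 + C2/x


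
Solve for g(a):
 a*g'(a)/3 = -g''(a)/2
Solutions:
 g(a) = C1 + C2*erf(sqrt(3)*a/3)


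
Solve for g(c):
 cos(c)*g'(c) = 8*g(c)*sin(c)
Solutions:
 g(c) = C1/cos(c)^8


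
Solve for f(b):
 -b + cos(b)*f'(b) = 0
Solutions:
 f(b) = C1 + Integral(b/cos(b), b)


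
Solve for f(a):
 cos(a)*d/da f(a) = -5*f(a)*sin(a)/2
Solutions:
 f(a) = C1*cos(a)^(5/2)


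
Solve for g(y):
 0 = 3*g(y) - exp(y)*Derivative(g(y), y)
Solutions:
 g(y) = C1*exp(-3*exp(-y))


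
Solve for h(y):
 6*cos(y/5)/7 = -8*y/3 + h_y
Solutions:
 h(y) = C1 + 4*y^2/3 + 30*sin(y/5)/7


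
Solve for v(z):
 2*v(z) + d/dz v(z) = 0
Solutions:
 v(z) = C1*exp(-2*z)


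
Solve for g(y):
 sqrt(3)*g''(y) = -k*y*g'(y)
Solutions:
 g(y) = Piecewise((-sqrt(2)*3^(1/4)*sqrt(pi)*C1*erf(sqrt(2)*3^(3/4)*sqrt(k)*y/6)/(2*sqrt(k)) - C2, (k > 0) | (k < 0)), (-C1*y - C2, True))


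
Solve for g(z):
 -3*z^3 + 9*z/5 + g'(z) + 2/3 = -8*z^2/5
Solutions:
 g(z) = C1 + 3*z^4/4 - 8*z^3/15 - 9*z^2/10 - 2*z/3


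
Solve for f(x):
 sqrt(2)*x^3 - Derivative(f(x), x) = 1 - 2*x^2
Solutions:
 f(x) = C1 + sqrt(2)*x^4/4 + 2*x^3/3 - x


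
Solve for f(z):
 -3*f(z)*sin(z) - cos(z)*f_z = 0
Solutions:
 f(z) = C1*cos(z)^3


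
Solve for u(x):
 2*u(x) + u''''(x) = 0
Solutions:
 u(x) = (C1*sin(2^(3/4)*x/2) + C2*cos(2^(3/4)*x/2))*exp(-2^(3/4)*x/2) + (C3*sin(2^(3/4)*x/2) + C4*cos(2^(3/4)*x/2))*exp(2^(3/4)*x/2)


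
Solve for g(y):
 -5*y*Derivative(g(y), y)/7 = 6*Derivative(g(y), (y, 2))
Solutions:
 g(y) = C1 + C2*erf(sqrt(105)*y/42)


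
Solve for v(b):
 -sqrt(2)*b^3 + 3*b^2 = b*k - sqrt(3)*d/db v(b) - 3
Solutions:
 v(b) = C1 + sqrt(6)*b^4/12 - sqrt(3)*b^3/3 + sqrt(3)*b^2*k/6 - sqrt(3)*b


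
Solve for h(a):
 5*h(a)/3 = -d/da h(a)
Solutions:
 h(a) = C1*exp(-5*a/3)


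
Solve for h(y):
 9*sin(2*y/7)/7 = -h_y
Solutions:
 h(y) = C1 + 9*cos(2*y/7)/2


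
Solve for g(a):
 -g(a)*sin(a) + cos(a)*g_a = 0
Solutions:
 g(a) = C1/cos(a)


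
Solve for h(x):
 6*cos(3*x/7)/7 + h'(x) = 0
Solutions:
 h(x) = C1 - 2*sin(3*x/7)


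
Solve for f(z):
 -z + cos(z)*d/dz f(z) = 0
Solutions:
 f(z) = C1 + Integral(z/cos(z), z)


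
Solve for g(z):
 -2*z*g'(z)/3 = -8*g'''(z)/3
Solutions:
 g(z) = C1 + Integral(C2*airyai(2^(1/3)*z/2) + C3*airybi(2^(1/3)*z/2), z)


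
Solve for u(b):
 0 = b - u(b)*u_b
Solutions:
 u(b) = -sqrt(C1 + b^2)
 u(b) = sqrt(C1 + b^2)


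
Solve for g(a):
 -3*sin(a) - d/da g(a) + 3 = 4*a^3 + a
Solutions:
 g(a) = C1 - a^4 - a^2/2 + 3*a + 3*cos(a)


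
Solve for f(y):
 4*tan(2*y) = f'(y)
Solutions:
 f(y) = C1 - 2*log(cos(2*y))


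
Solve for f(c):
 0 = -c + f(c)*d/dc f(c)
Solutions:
 f(c) = -sqrt(C1 + c^2)
 f(c) = sqrt(C1 + c^2)


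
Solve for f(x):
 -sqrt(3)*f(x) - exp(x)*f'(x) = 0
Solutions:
 f(x) = C1*exp(sqrt(3)*exp(-x))


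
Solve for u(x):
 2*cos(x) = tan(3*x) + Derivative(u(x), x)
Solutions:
 u(x) = C1 + log(cos(3*x))/3 + 2*sin(x)


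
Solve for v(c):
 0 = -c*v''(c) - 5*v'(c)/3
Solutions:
 v(c) = C1 + C2/c^(2/3)


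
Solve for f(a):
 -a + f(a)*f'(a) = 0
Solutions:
 f(a) = -sqrt(C1 + a^2)
 f(a) = sqrt(C1 + a^2)


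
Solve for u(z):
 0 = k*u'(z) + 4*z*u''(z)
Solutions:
 u(z) = C1 + z^(1 - re(k)/4)*(C2*sin(log(z)*Abs(im(k))/4) + C3*cos(log(z)*im(k)/4))


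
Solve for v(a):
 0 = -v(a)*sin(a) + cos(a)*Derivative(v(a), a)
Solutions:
 v(a) = C1/cos(a)


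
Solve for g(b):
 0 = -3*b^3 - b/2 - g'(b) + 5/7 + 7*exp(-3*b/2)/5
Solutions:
 g(b) = C1 - 3*b^4/4 - b^2/4 + 5*b/7 - 14*exp(-3*b/2)/15


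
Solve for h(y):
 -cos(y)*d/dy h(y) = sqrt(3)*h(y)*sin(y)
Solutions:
 h(y) = C1*cos(y)^(sqrt(3))


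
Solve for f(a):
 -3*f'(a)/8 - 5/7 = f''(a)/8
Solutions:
 f(a) = C1 + C2*exp(-3*a) - 40*a/21


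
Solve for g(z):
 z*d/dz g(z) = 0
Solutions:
 g(z) = C1


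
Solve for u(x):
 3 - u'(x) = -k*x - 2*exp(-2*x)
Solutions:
 u(x) = C1 + k*x^2/2 + 3*x - exp(-2*x)


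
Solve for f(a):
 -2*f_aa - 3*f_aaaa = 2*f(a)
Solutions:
 f(a) = (C1*sin(2^(1/4)*3^(3/4)*a*cos(atan(sqrt(5))/2)/3) + C2*cos(2^(1/4)*3^(3/4)*a*cos(atan(sqrt(5))/2)/3))*exp(-2^(1/4)*3^(3/4)*a*sin(atan(sqrt(5))/2)/3) + (C3*sin(2^(1/4)*3^(3/4)*a*cos(atan(sqrt(5))/2)/3) + C4*cos(2^(1/4)*3^(3/4)*a*cos(atan(sqrt(5))/2)/3))*exp(2^(1/4)*3^(3/4)*a*sin(atan(sqrt(5))/2)/3)


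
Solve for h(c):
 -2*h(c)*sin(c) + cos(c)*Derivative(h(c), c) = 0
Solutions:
 h(c) = C1/cos(c)^2


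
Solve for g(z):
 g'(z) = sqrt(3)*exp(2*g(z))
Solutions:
 g(z) = log(-sqrt(-1/(C1 + sqrt(3)*z))) - log(2)/2
 g(z) = log(-1/(C1 + sqrt(3)*z))/2 - log(2)/2


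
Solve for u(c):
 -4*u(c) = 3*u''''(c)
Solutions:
 u(c) = (C1*sin(3^(3/4)*c/3) + C2*cos(3^(3/4)*c/3))*exp(-3^(3/4)*c/3) + (C3*sin(3^(3/4)*c/3) + C4*cos(3^(3/4)*c/3))*exp(3^(3/4)*c/3)


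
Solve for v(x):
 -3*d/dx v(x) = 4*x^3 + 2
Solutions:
 v(x) = C1 - x^4/3 - 2*x/3


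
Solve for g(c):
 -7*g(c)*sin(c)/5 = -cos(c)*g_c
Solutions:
 g(c) = C1/cos(c)^(7/5)


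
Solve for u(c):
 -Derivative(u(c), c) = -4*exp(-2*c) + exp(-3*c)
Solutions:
 u(c) = C1 - 2*exp(-2*c) + exp(-3*c)/3


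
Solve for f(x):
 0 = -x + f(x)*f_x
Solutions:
 f(x) = -sqrt(C1 + x^2)
 f(x) = sqrt(C1 + x^2)


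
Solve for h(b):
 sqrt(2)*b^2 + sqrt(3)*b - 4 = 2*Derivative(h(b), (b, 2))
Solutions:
 h(b) = C1 + C2*b + sqrt(2)*b^4/24 + sqrt(3)*b^3/12 - b^2


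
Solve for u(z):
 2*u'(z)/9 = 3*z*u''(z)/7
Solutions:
 u(z) = C1 + C2*z^(41/27)


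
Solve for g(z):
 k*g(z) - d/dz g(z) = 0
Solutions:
 g(z) = C1*exp(k*z)


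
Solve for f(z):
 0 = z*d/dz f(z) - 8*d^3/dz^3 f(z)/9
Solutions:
 f(z) = C1 + Integral(C2*airyai(3^(2/3)*z/2) + C3*airybi(3^(2/3)*z/2), z)


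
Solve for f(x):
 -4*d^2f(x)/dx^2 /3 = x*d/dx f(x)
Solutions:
 f(x) = C1 + C2*erf(sqrt(6)*x/4)
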